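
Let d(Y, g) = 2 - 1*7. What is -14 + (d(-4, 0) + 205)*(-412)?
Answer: -82414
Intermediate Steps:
d(Y, g) = -5 (d(Y, g) = 2 - 7 = -5)
-14 + (d(-4, 0) + 205)*(-412) = -14 + (-5 + 205)*(-412) = -14 + 200*(-412) = -14 - 82400 = -82414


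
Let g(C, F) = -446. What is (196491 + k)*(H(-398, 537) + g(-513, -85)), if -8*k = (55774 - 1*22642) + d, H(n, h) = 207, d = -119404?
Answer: -49538725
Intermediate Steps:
k = 10784 (k = -((55774 - 1*22642) - 119404)/8 = -((55774 - 22642) - 119404)/8 = -(33132 - 119404)/8 = -⅛*(-86272) = 10784)
(196491 + k)*(H(-398, 537) + g(-513, -85)) = (196491 + 10784)*(207 - 446) = 207275*(-239) = -49538725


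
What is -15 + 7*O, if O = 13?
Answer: 76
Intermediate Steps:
-15 + 7*O = -15 + 7*13 = -15 + 91 = 76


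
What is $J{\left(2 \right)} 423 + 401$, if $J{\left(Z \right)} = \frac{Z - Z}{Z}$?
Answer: $401$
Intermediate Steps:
$J{\left(Z \right)} = 0$ ($J{\left(Z \right)} = \frac{0}{Z} = 0$)
$J{\left(2 \right)} 423 + 401 = 0 \cdot 423 + 401 = 0 + 401 = 401$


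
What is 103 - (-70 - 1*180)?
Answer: 353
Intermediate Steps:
103 - (-70 - 1*180) = 103 - (-70 - 180) = 103 - 1*(-250) = 103 + 250 = 353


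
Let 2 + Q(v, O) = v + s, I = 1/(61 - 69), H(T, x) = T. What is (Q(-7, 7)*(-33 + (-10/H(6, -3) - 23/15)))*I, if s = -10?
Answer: -3439/40 ≈ -85.975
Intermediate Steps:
I = -1/8 (I = 1/(-8) = -1/8 ≈ -0.12500)
Q(v, O) = -12 + v (Q(v, O) = -2 + (v - 10) = -2 + (-10 + v) = -12 + v)
(Q(-7, 7)*(-33 + (-10/H(6, -3) - 23/15)))*I = ((-12 - 7)*(-33 + (-10/6 - 23/15)))*(-1/8) = -19*(-33 + (-10*1/6 - 23*1/15))*(-1/8) = -19*(-33 + (-5/3 - 23/15))*(-1/8) = -19*(-33 - 16/5)*(-1/8) = -19*(-181/5)*(-1/8) = (3439/5)*(-1/8) = -3439/40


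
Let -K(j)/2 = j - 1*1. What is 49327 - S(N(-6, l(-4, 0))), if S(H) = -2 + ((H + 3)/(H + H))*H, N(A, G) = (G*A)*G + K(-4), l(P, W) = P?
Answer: 98741/2 ≈ 49371.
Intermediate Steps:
K(j) = 2 - 2*j (K(j) = -2*(j - 1*1) = -2*(j - 1) = -2*(-1 + j) = 2 - 2*j)
N(A, G) = 10 + A*G**2 (N(A, G) = (G*A)*G + (2 - 2*(-4)) = (A*G)*G + (2 + 8) = A*G**2 + 10 = 10 + A*G**2)
S(H) = -1/2 + H/2 (S(H) = -2 + ((3 + H)/((2*H)))*H = -2 + ((3 + H)*(1/(2*H)))*H = -2 + ((3 + H)/(2*H))*H = -2 + (3/2 + H/2) = -1/2 + H/2)
49327 - S(N(-6, l(-4, 0))) = 49327 - (-1/2 + (10 - 6*(-4)**2)/2) = 49327 - (-1/2 + (10 - 6*16)/2) = 49327 - (-1/2 + (10 - 96)/2) = 49327 - (-1/2 + (1/2)*(-86)) = 49327 - (-1/2 - 43) = 49327 - 1*(-87/2) = 49327 + 87/2 = 98741/2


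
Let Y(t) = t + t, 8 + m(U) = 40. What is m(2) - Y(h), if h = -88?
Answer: 208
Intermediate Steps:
m(U) = 32 (m(U) = -8 + 40 = 32)
Y(t) = 2*t
m(2) - Y(h) = 32 - 2*(-88) = 32 - 1*(-176) = 32 + 176 = 208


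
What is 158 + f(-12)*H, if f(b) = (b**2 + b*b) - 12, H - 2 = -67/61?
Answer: 24818/61 ≈ 406.85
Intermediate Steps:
H = 55/61 (H = 2 - 67/61 = 55/61 ≈ 0.90164)
f(b) = -12 + 2*b**2 (f(b) = (b**2 + b**2) - 12 = 2*b**2 - 12 = -12 + 2*b**2)
158 + f(-12)*H = 158 + (-12 + 2*(-12)**2)*(55/61) = 158 + (-12 + 2*144)*(55/61) = 158 + (-12 + 288)*(55/61) = 158 + 276*(55/61) = 158 + 15180/61 = 24818/61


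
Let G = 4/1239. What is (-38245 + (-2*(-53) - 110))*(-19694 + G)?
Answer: 933308570638/1239 ≈ 7.5328e+8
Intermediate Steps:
G = 4/1239 (G = 4*(1/1239) = 4/1239 ≈ 0.0032284)
(-38245 + (-2*(-53) - 110))*(-19694 + G) = (-38245 + (-2*(-53) - 110))*(-19694 + 4/1239) = (-38245 + (106 - 110))*(-24400862/1239) = (-38245 - 4)*(-24400862/1239) = -38249*(-24400862/1239) = 933308570638/1239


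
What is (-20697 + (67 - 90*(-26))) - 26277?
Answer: -44567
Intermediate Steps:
(-20697 + (67 - 90*(-26))) - 26277 = (-20697 + (67 + 2340)) - 26277 = (-20697 + 2407) - 26277 = -18290 - 26277 = -44567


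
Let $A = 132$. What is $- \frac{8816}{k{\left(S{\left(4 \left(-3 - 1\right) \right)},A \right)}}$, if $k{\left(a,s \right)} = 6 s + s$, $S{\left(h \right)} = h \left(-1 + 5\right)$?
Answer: $- \frac{2204}{231} \approx -9.5411$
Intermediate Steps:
$S{\left(h \right)} = 4 h$ ($S{\left(h \right)} = h 4 = 4 h$)
$k{\left(a,s \right)} = 7 s$
$- \frac{8816}{k{\left(S{\left(4 \left(-3 - 1\right) \right)},A \right)}} = - \frac{8816}{7 \cdot 132} = - \frac{8816}{924} = \left(-8816\right) \frac{1}{924} = - \frac{2204}{231}$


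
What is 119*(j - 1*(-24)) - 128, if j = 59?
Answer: 9749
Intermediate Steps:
119*(j - 1*(-24)) - 128 = 119*(59 - 1*(-24)) - 128 = 119*(59 + 24) - 128 = 119*83 - 128 = 9877 - 128 = 9749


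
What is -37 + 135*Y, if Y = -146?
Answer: -19747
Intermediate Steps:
-37 + 135*Y = -37 + 135*(-146) = -37 - 19710 = -19747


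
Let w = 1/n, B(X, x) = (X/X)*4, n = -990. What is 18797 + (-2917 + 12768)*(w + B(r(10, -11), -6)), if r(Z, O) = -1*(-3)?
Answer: 57609139/990 ≈ 58191.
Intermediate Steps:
r(Z, O) = 3
B(X, x) = 4 (B(X, x) = 1*4 = 4)
w = -1/990 (w = 1/(-990) = -1/990 ≈ -0.0010101)
18797 + (-2917 + 12768)*(w + B(r(10, -11), -6)) = 18797 + (-2917 + 12768)*(-1/990 + 4) = 18797 + 9851*(3959/990) = 18797 + 39000109/990 = 57609139/990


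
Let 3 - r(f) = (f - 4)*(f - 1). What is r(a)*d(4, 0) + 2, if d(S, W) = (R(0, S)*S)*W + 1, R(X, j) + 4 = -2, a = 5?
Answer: 1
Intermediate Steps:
R(X, j) = -6 (R(X, j) = -4 - 2 = -6)
r(f) = 3 - (-1 + f)*(-4 + f) (r(f) = 3 - (f - 4)*(f - 1) = 3 - (-4 + f)*(-1 + f) = 3 - (-1 + f)*(-4 + f))
d(S, W) = 1 - 6*S*W (d(S, W) = (-6*S)*W + 1 = -6*S*W + 1 = 1 - 6*S*W)
r(a)*d(4, 0) + 2 = (-1 - 1*5**2 + 5*5)*(1 - 6*4*0) + 2 = (-1 - 1*25 + 25)*(1 + 0) + 2 = (-1 - 25 + 25)*1 + 2 = -1*1 + 2 = -1 + 2 = 1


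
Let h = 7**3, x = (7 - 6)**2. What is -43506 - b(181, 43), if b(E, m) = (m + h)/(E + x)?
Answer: -3959239/91 ≈ -43508.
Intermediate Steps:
x = 1 (x = 1**2 = 1)
h = 343
b(E, m) = (343 + m)/(1 + E) (b(E, m) = (m + 343)/(E + 1) = (343 + m)/(1 + E))
-43506 - b(181, 43) = -43506 - (343 + 43)/(1 + 181) = -43506 - 386/182 = -43506 - 1*193/91 = -43506 - 193/91 = -3959239/91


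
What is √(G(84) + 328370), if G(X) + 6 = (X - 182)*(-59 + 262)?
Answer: √308470 ≈ 555.40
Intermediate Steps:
G(X) = -36952 + 203*X (G(X) = -6 + (X - 182)*(-59 + 262) = -6 + (-182 + X)*203 = -6 + (-36946 + 203*X) = -36952 + 203*X)
√(G(84) + 328370) = √((-36952 + 203*84) + 328370) = √((-36952 + 17052) + 328370) = √(-19900 + 328370) = √308470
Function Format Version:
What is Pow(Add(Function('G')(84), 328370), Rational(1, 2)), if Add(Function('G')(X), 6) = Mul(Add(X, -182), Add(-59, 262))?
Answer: Pow(308470, Rational(1, 2)) ≈ 555.40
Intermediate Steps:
Function('G')(X) = Add(-36952, Mul(203, X)) (Function('G')(X) = Add(-6, Mul(Add(X, -182), Add(-59, 262))) = Add(-6, Mul(Add(-182, X), 203)) = Add(-6, Add(-36946, Mul(203, X))) = Add(-36952, Mul(203, X)))
Pow(Add(Function('G')(84), 328370), Rational(1, 2)) = Pow(Add(Add(-36952, Mul(203, 84)), 328370), Rational(1, 2)) = Pow(Add(Add(-36952, 17052), 328370), Rational(1, 2)) = Pow(Add(-19900, 328370), Rational(1, 2)) = Pow(308470, Rational(1, 2))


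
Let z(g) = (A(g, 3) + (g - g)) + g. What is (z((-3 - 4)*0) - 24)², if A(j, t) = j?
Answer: 576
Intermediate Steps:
z(g) = 2*g (z(g) = (g + (g - g)) + g = (g + 0) + g = g + g = 2*g)
(z((-3 - 4)*0) - 24)² = (2*((-3 - 4)*0) - 24)² = (2*(-7*0) - 24)² = (2*0 - 24)² = (0 - 24)² = (-24)² = 576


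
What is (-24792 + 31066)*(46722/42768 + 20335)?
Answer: 454725927379/3564 ≈ 1.2759e+8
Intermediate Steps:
(-24792 + 31066)*(46722/42768 + 20335) = 6274*(46722*(1/42768) + 20335) = 6274*(7787/7128 + 20335) = 6274*(144955667/7128) = 454725927379/3564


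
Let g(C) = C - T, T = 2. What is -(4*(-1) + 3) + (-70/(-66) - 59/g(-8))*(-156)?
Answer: -59667/55 ≈ -1084.9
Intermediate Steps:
g(C) = -2 + C (g(C) = C - 1*2 = C - 2 = -2 + C)
-(4*(-1) + 3) + (-70/(-66) - 59/g(-8))*(-156) = -(4*(-1) + 3) + (-70/(-66) - 59/(-2 - 8))*(-156) = -(-4 + 3) + (-70*(-1/66) - 59/(-10))*(-156) = -1*(-1) + (35/33 - 59*(-⅒))*(-156) = 1 + (35/33 + 59/10)*(-156) = 1 + (2297/330)*(-156) = 1 - 59722/55 = -59667/55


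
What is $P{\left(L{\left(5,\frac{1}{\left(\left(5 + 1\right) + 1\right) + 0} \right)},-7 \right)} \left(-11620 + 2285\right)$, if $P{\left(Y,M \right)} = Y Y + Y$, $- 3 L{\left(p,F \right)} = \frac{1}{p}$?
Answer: $\frac{26138}{45} \approx 580.84$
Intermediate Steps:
$L{\left(p,F \right)} = - \frac{1}{3 p}$
$P{\left(Y,M \right)} = Y + Y^{2}$ ($P{\left(Y,M \right)} = Y^{2} + Y = Y + Y^{2}$)
$P{\left(L{\left(5,\frac{1}{\left(\left(5 + 1\right) + 1\right) + 0} \right)},-7 \right)} \left(-11620 + 2285\right) = - \frac{1}{3 \cdot 5} \left(1 - \frac{1}{3 \cdot 5}\right) \left(-11620 + 2285\right) = \left(- \frac{1}{3}\right) \frac{1}{5} \left(1 - \frac{1}{15}\right) \left(-9335\right) = - \frac{1 - \frac{1}{15}}{15} \left(-9335\right) = \left(- \frac{1}{15}\right) \frac{14}{15} \left(-9335\right) = \left(- \frac{14}{225}\right) \left(-9335\right) = \frac{26138}{45}$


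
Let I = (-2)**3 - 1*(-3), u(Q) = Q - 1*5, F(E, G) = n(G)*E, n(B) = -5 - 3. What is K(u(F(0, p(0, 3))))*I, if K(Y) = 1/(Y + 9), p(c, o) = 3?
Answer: -5/4 ≈ -1.2500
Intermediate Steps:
n(B) = -8
F(E, G) = -8*E
u(Q) = -5 + Q (u(Q) = Q - 5 = -5 + Q)
K(Y) = 1/(9 + Y)
I = -5 (I = -8 + 3 = -5)
K(u(F(0, p(0, 3))))*I = -5/(9 + (-5 - 8*0)) = -5/(9 + (-5 + 0)) = -5/(9 - 5) = -5/4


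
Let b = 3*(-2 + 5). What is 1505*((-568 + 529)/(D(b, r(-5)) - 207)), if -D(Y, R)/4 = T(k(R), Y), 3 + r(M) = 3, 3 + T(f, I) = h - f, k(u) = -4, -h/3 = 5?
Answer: 58695/151 ≈ 388.71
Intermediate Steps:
h = -15 (h = -3*5 = -15)
T(f, I) = -18 - f (T(f, I) = -3 + (-15 - f) = -18 - f)
r(M) = 0 (r(M) = -3 + 3 = 0)
b = 9 (b = 3*3 = 9)
D(Y, R) = 56 (D(Y, R) = -4*(-18 - 1*(-4)) = -4*(-18 + 4) = -4*(-14) = 56)
1505*((-568 + 529)/(D(b, r(-5)) - 207)) = 1505*((-568 + 529)/(56 - 207)) = 1505*(-39/(-151)) = 1505*(-39*(-1/151)) = 1505*(39/151) = 58695/151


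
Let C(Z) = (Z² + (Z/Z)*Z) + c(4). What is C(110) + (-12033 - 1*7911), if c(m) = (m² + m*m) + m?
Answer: -7698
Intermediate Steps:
c(m) = m + 2*m² (c(m) = (m² + m²) + m = 2*m² + m = m + 2*m²)
C(Z) = 36 + Z + Z² (C(Z) = (Z² + (Z/Z)*Z) + 4*(1 + 2*4) = (Z² + 1*Z) + 4*(1 + 8) = (Z² + Z) + 4*9 = (Z + Z²) + 36 = 36 + Z + Z²)
C(110) + (-12033 - 1*7911) = (36 + 110 + 110²) + (-12033 - 1*7911) = (36 + 110 + 12100) + (-12033 - 7911) = 12246 - 19944 = -7698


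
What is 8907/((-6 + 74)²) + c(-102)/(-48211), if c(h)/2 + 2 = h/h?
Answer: 429424625/222927664 ≈ 1.9263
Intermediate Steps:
c(h) = -2 (c(h) = -4 + 2*(h/h) = -4 + 2*1 = -4 + 2 = -2)
8907/((-6 + 74)²) + c(-102)/(-48211) = 8907/((-6 + 74)²) - 2/(-48211) = 8907/(68²) - 2*(-1/48211) = 8907/4624 + 2/48211 = 429424625/222927664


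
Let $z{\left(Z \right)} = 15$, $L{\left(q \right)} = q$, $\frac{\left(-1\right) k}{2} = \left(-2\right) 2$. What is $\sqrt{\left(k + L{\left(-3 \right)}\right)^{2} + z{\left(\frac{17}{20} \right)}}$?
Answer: $2 \sqrt{10} \approx 6.3246$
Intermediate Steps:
$k = 8$ ($k = - 2 \left(\left(-2\right) 2\right) = \left(-2\right) \left(-4\right) = 8$)
$\sqrt{\left(k + L{\left(-3 \right)}\right)^{2} + z{\left(\frac{17}{20} \right)}} = \sqrt{\left(8 - 3\right)^{2} + 15} = \sqrt{5^{2} + 15} = \sqrt{25 + 15} = \sqrt{40} = 2 \sqrt{10}$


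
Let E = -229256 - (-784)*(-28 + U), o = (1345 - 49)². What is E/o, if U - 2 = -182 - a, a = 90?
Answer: -2143/7776 ≈ -0.27559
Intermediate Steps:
U = -270 (U = 2 + (-182 - 1*90) = 2 + (-182 - 90) = 2 - 272 = -270)
o = 1679616 (o = 1296² = 1679616)
E = -462888 (E = -229256 - (-784)*(-28 - 270) = -229256 - (-784)*(-298) = -229256 - 1*233632 = -229256 - 233632 = -462888)
E/o = -462888/1679616 = -462888*1/1679616 = -2143/7776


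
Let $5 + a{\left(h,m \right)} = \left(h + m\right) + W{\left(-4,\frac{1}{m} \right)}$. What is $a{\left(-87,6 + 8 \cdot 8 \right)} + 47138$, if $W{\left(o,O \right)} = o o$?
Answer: $47132$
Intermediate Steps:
$W{\left(o,O \right)} = o^{2}$
$a{\left(h,m \right)} = 11 + h + m$ ($a{\left(h,m \right)} = -5 + \left(\left(h + m\right) + \left(-4\right)^{2}\right) = -5 + \left(\left(h + m\right) + 16\right) = -5 + \left(16 + h + m\right) = 11 + h + m$)
$a{\left(-87,6 + 8 \cdot 8 \right)} + 47138 = \left(11 - 87 + \left(6 + 8 \cdot 8\right)\right) + 47138 = \left(11 - 87 + \left(6 + 64\right)\right) + 47138 = \left(11 - 87 + 70\right) + 47138 = -6 + 47138 = 47132$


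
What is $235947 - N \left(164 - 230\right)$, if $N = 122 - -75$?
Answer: $248949$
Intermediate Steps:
$N = 197$ ($N = 122 + 75 = 197$)
$235947 - N \left(164 - 230\right) = 235947 - 197 \left(164 - 230\right) = 235947 - 197 \left(-66\right) = 235947 - -13002 = 235947 + 13002 = 248949$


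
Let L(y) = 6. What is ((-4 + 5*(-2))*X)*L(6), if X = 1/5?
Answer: -84/5 ≈ -16.800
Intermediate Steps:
X = ⅕ ≈ 0.20000
((-4 + 5*(-2))*X)*L(6) = ((-4 + 5*(-2))*(⅕))*6 = ((-4 - 10)*(⅕))*6 = -14*⅕*6 = -14/5*6 = -84/5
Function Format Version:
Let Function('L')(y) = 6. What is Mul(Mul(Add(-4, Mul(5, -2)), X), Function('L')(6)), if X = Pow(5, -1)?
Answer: Rational(-84, 5) ≈ -16.800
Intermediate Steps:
X = Rational(1, 5) ≈ 0.20000
Mul(Mul(Add(-4, Mul(5, -2)), X), Function('L')(6)) = Mul(Mul(Add(-4, Mul(5, -2)), Rational(1, 5)), 6) = Mul(Mul(Add(-4, -10), Rational(1, 5)), 6) = Mul(Mul(-14, Rational(1, 5)), 6) = Mul(Rational(-14, 5), 6) = Rational(-84, 5)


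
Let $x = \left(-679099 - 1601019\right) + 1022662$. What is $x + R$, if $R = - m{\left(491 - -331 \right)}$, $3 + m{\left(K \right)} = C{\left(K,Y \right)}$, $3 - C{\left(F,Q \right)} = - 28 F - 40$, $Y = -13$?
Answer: $-1280512$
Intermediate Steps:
$C{\left(F,Q \right)} = 43 + 28 F$ ($C{\left(F,Q \right)} = 3 - \left(- 28 F - 40\right) = 3 - \left(-40 - 28 F\right) = 3 + \left(40 + 28 F\right) = 43 + 28 F$)
$m{\left(K \right)} = 40 + 28 K$ ($m{\left(K \right)} = -3 + \left(43 + 28 K\right) = 40 + 28 K$)
$R = -23056$ ($R = - (40 + 28 \left(491 - -331\right)) = - (40 + 28 \left(491 + 331\right)) = - (40 + 28 \cdot 822) = - (40 + 23016) = \left(-1\right) 23056 = -23056$)
$x = -1257456$ ($x = -2280118 + 1022662 = -1257456$)
$x + R = -1257456 - 23056 = -1280512$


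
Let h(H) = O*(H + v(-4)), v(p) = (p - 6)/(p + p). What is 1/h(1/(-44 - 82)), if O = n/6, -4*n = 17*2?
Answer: -3024/5321 ≈ -0.56831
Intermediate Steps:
n = -17/2 (n = -17*2/4 = -1/4*34 = -17/2 ≈ -8.5000)
O = -17/12 (O = -17/2/6 = -17/2*1/6 = -17/12 ≈ -1.4167)
v(p) = (-6 + p)/(2*p) (v(p) = (-6 + p)/((2*p)) = (-6 + p)*(1/(2*p)) = (-6 + p)/(2*p))
h(H) = -85/48 - 17*H/12 (h(H) = -17*(H + (1/2)*(-6 - 4)/(-4))/12 = -17*(H + (1/2)*(-1/4)*(-10))/12 = -17*(H + 5/4)/12 = -17*(5/4 + H)/12 = -85/48 - 17*H/12)
1/h(1/(-44 - 82)) = 1/(-85/48 - 17/(12*(-44 - 82))) = 1/(-85/48 - 17/12/(-126)) = 1/(-85/48 - 17/12*(-1/126)) = 1/(-85/48 + 17/1512) = 1/(-5321/3024) = -3024/5321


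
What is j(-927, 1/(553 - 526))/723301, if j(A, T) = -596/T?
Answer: -16092/723301 ≈ -0.022248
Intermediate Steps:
j(-927, 1/(553 - 526))/723301 = -596/(1/(553 - 526))/723301 = -596/(1/27)*(1/723301) = -596/1/27*(1/723301) = -596*27*(1/723301) = -16092*1/723301 = -16092/723301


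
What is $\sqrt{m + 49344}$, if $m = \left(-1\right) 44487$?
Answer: $\sqrt{4857} \approx 69.692$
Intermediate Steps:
$m = -44487$
$\sqrt{m + 49344} = \sqrt{-44487 + 49344} = \sqrt{4857}$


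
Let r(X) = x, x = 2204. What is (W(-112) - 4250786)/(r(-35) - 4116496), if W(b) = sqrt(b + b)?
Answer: 2125393/2057146 - I*sqrt(14)/1028573 ≈ 1.0332 - 3.6377e-6*I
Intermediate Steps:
W(b) = sqrt(2)*sqrt(b) (W(b) = sqrt(2*b) = sqrt(2)*sqrt(b))
r(X) = 2204
(W(-112) - 4250786)/(r(-35) - 4116496) = (sqrt(2)*sqrt(-112) - 4250786)/(2204 - 4116496) = (sqrt(2)*(4*I*sqrt(7)) - 4250786)/(-4114292) = (4*I*sqrt(14) - 4250786)*(-1/4114292) = (-4250786 + 4*I*sqrt(14))*(-1/4114292) = 2125393/2057146 - I*sqrt(14)/1028573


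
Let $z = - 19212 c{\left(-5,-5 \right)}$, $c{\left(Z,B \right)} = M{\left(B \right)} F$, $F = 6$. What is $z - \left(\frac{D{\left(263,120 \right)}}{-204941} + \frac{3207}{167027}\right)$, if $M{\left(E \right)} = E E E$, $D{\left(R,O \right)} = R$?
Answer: $\frac{493229873371145314}{34230680407} \approx 1.4409 \cdot 10^{7}$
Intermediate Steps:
$M{\left(E \right)} = E^{3}$ ($M{\left(E \right)} = E^{2} E = E^{3}$)
$c{\left(Z,B \right)} = 6 B^{3}$ ($c{\left(Z,B \right)} = B^{3} \cdot 6 = 6 B^{3}$)
$z = 14409000$ ($z = - 19212 \cdot 6 \left(-5\right)^{3} = - 19212 \cdot 6 \left(-125\right) = \left(-19212\right) \left(-750\right) = 14409000$)
$z - \left(\frac{D{\left(263,120 \right)}}{-204941} + \frac{3207}{167027}\right) = 14409000 - \left(\frac{263}{-204941} + \frac{3207}{167027}\right) = 14409000 - \left(263 \left(- \frac{1}{204941}\right) + 3207 \cdot \frac{1}{167027}\right) = 14409000 - \left(- \frac{263}{204941} + \frac{3207}{167027}\right) = 14409000 - \frac{613317686}{34230680407} = \frac{493229873371145314}{34230680407}$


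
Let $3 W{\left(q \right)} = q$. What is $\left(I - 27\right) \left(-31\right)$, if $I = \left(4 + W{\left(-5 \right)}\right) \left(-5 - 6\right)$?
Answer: $\frac{4898}{3} \approx 1632.7$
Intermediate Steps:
$W{\left(q \right)} = \frac{q}{3}$
$I = - \frac{77}{3}$ ($I = \left(4 + \frac{1}{3} \left(-5\right)\right) \left(-5 - 6\right) = \left(4 - \frac{5}{3}\right) \left(-5 - 6\right) = \frac{7}{3} \left(-11\right) = - \frac{77}{3} \approx -25.667$)
$\left(I - 27\right) \left(-31\right) = \left(- \frac{77}{3} - 27\right) \left(-31\right) = \left(- \frac{158}{3}\right) \left(-31\right) = \frac{4898}{3}$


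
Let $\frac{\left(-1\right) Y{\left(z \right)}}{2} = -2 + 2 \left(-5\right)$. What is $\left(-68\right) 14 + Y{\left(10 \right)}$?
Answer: $-928$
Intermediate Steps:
$Y{\left(z \right)} = 24$ ($Y{\left(z \right)} = - 2 \left(-2 + 2 \left(-5\right)\right) = - 2 \left(-2 - 10\right) = \left(-2\right) \left(-12\right) = 24$)
$\left(-68\right) 14 + Y{\left(10 \right)} = \left(-68\right) 14 + 24 = -952 + 24 = -928$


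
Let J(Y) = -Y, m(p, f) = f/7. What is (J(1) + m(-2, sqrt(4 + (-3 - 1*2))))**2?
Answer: (7 - I)**2/49 ≈ 0.97959 - 0.28571*I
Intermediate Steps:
m(p, f) = f/7 (m(p, f) = f*(1/7) = f/7)
(J(1) + m(-2, sqrt(4 + (-3 - 1*2))))**2 = (-1*1 + sqrt(4 + (-3 - 1*2))/7)**2 = (-1 + sqrt(4 + (-3 - 2))/7)**2 = (-1 + sqrt(4 - 5)/7)**2 = (-1 + sqrt(-1)/7)**2 = (-1 + I/7)**2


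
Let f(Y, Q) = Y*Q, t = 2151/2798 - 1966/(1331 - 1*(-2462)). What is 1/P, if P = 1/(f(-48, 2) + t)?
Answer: -1016172269/10612814 ≈ -95.750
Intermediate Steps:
t = 2657875/10612814 (t = 2151*(1/2798) - 1966/(1331 + 2462) = 2151/2798 - 1966/3793 = 2657875/10612814 ≈ 0.25044)
f(Y, Q) = Q*Y
P = -10612814/1016172269 (P = 1/(2*(-48) + 2657875/10612814) = 1/(-96 + 2657875/10612814) = 1/(-1016172269/10612814) = -10612814/1016172269 ≈ -0.010444)
1/P = 1/(-10612814/1016172269) = -1016172269/10612814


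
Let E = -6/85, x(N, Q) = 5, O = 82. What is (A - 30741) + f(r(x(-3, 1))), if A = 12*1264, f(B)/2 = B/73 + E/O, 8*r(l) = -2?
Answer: -7923702491/508810 ≈ -15573.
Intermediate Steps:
r(l) = -¼ (r(l) = (⅛)*(-2) = -¼)
E = -6/85 (E = -6*1/85 = -6/85 ≈ -0.070588)
f(B) = -6/3485 + 2*B/73 (f(B) = 2*(B/73 - 6/85/82) = 2*(B*(1/73) - 6/85*1/82) = 2*(B/73 - 3/3485) = 2*(-3/3485 + B/73) = -6/3485 + 2*B/73)
A = 15168
(A - 30741) + f(r(x(-3, 1))) = (15168 - 30741) + (-6/3485 + (2/73)*(-¼)) = -15573 + (-6/3485 - 1/146) = -15573 - 4361/508810 = -7923702491/508810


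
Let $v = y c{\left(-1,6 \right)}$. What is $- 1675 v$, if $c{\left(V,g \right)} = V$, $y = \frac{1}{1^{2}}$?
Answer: $1675$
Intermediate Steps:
$y = 1$ ($y = 1^{-1} = 1$)
$v = -1$ ($v = 1 \left(-1\right) = -1$)
$- 1675 v = \left(-1675\right) \left(-1\right) = 1675$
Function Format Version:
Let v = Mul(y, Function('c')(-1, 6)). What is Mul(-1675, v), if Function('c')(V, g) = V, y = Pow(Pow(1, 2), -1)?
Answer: 1675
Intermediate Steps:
y = 1 (y = Pow(1, -1) = 1)
v = -1 (v = Mul(1, -1) = -1)
Mul(-1675, v) = Mul(-1675, -1) = 1675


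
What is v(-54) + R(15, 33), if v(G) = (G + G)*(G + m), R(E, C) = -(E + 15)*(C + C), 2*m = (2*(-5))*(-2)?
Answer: 2772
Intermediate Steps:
m = 10 (m = ((2*(-5))*(-2))/2 = (-10*(-2))/2 = (½)*20 = 10)
R(E, C) = -2*C*(15 + E) (R(E, C) = -(15 + E)*2*C = -2*C*(15 + E))
v(G) = 2*G*(10 + G) (v(G) = (G + G)*(G + 10) = (2*G)*(10 + G) = 2*G*(10 + G))
v(-54) + R(15, 33) = 2*(-54)*(10 - 54) - 2*33*(15 + 15) = 2*(-54)*(-44) - 2*33*30 = 4752 - 1980 = 2772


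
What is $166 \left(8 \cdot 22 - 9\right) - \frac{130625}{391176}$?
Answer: $\frac{10844050447}{391176} \approx 27722.0$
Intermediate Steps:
$166 \left(8 \cdot 22 - 9\right) - \frac{130625}{391176} = 166 \left(176 - 9\right) - 130625 \cdot \frac{1}{391176} = 166 \cdot 167 - \frac{130625}{391176} = 27722 - \frac{130625}{391176} = \frac{10844050447}{391176}$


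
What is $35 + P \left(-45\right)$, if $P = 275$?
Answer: $-12340$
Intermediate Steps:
$35 + P \left(-45\right) = 35 + 275 \left(-45\right) = 35 - 12375 = -12340$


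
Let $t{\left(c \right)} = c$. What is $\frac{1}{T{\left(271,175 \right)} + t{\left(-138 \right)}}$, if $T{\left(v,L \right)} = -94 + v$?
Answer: $\frac{1}{39} \approx 0.025641$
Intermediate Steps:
$\frac{1}{T{\left(271,175 \right)} + t{\left(-138 \right)}} = \frac{1}{\left(-94 + 271\right) - 138} = \frac{1}{177 - 138} = \frac{1}{39}$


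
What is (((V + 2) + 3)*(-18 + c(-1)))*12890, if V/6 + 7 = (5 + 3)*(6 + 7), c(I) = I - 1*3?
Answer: -166461460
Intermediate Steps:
c(I) = -3 + I (c(I) = I - 3 = -3 + I)
V = 582 (V = -42 + 6*((5 + 3)*(6 + 7)) = -42 + 6*(8*13) = -42 + 6*104 = -42 + 624 = 582)
(((V + 2) + 3)*(-18 + c(-1)))*12890 = (((582 + 2) + 3)*(-18 + (-3 - 1)))*12890 = ((584 + 3)*(-18 - 4))*12890 = (587*(-22))*12890 = -12914*12890 = -166461460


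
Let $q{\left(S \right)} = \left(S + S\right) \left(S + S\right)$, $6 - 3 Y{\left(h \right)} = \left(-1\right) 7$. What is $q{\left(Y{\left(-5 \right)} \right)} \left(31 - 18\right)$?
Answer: $\frac{8788}{9} \approx 976.44$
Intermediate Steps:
$Y{\left(h \right)} = \frac{13}{3}$ ($Y{\left(h \right)} = 2 - \frac{\left(-1\right) 7}{3} = 2 - - \frac{7}{3} = 2 + \frac{7}{3} = \frac{13}{3}$)
$q{\left(S \right)} = 4 S^{2}$ ($q{\left(S \right)} = 2 S 2 S = 4 S^{2}$)
$q{\left(Y{\left(-5 \right)} \right)} \left(31 - 18\right) = 4 \left(\frac{13}{3}\right)^{2} \left(31 - 18\right) = 4 \cdot \frac{169}{9} \cdot 13 = \frac{676}{9} \cdot 13 = \frac{8788}{9}$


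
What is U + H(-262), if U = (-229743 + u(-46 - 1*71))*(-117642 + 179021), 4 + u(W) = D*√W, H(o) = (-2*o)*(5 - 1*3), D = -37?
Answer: -14101640065 - 6813069*I*√13 ≈ -1.4102e+10 - 2.4565e+7*I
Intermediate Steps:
H(o) = -4*o (H(o) = (-2*o)*(5 - 3) = -2*o*2 = -4*o)
u(W) = -4 - 37*√W
U = -14101641113 - 6813069*I*√13 (U = (-229743 + (-4 - 37*√(-46 - 1*71)))*(-117642 + 179021) = (-229743 + (-4 - 37*√(-46 - 71)))*61379 = (-229743 + (-4 - 111*I*√13))*61379 = (-229747 - 111*I*√13)*61379 = -14101641113 - 6813069*I*√13 ≈ -1.4102e+10 - 2.4565e+7*I)
U + H(-262) = (-14101641113 - 6813069*I*√13) - 4*(-262) = (-14101641113 - 6813069*I*√13) + 1048 = -14101640065 - 6813069*I*√13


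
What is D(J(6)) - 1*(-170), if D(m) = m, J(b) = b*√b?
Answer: 170 + 6*√6 ≈ 184.70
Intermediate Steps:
J(b) = b^(3/2)
D(J(6)) - 1*(-170) = 6^(3/2) - 1*(-170) = 6*√6 + 170 = 170 + 6*√6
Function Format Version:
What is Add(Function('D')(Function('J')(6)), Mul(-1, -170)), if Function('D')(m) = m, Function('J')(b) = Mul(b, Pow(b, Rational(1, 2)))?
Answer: Add(170, Mul(6, Pow(6, Rational(1, 2)))) ≈ 184.70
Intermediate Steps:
Function('J')(b) = Pow(b, Rational(3, 2))
Add(Function('D')(Function('J')(6)), Mul(-1, -170)) = Add(Pow(6, Rational(3, 2)), Mul(-1, -170)) = Add(Mul(6, Pow(6, Rational(1, 2))), 170) = Add(170, Mul(6, Pow(6, Rational(1, 2))))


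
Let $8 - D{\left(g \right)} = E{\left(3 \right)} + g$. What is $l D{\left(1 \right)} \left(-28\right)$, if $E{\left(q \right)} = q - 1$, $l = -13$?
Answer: $1820$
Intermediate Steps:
$E{\left(q \right)} = -1 + q$
$D{\left(g \right)} = 6 - g$ ($D{\left(g \right)} = 8 - \left(\left(-1 + 3\right) + g\right) = 8 - \left(2 + g\right) = 6 - g$)
$l D{\left(1 \right)} \left(-28\right) = - 13 \left(6 - 1\right) \left(-28\right) = \left(-13\right) 5 \left(-28\right) = \left(-65\right) \left(-28\right) = 1820$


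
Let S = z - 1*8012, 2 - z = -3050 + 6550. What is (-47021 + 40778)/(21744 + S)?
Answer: -6243/10234 ≈ -0.61003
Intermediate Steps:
z = -3498 (z = 2 - (-3050 + 6550) = 2 - 1*3500 = 2 - 3500 = -3498)
S = -11510 (S = -3498 - 1*8012 = -3498 - 8012 = -11510)
(-47021 + 40778)/(21744 + S) = (-47021 + 40778)/(21744 - 11510) = -6243/10234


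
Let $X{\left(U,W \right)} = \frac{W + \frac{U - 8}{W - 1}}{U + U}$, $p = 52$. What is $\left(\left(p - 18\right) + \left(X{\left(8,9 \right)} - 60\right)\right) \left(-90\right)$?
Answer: $\frac{18315}{8} \approx 2289.4$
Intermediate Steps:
$X{\left(U,W \right)} = \frac{W + \frac{-8 + U}{-1 + W}}{2 U}$
$\left(\left(p - 18\right) + \left(X{\left(8,9 \right)} - 60\right)\right) \left(-90\right) = \left(\left(52 - 18\right) - \left(60 - \frac{-8 + 8 + 9^{2} - 9}{2 \cdot 8 \left(-1 + 9\right)}\right)\right) \left(-90\right) = \left(\left(52 - 18\right) - \left(60 - \frac{-8 + 8 + 81 - 9}{16 \cdot 8}\right)\right) \left(-90\right) = \left(34 - \left(60 - \frac{1}{128} \cdot 72\right)\right) \left(-90\right) = \left(34 + \left(\frac{9}{16} - 60\right)\right) \left(-90\right) = \left(34 - \frac{951}{16}\right) \left(-90\right) = \left(- \frac{407}{16}\right) \left(-90\right) = \frac{18315}{8}$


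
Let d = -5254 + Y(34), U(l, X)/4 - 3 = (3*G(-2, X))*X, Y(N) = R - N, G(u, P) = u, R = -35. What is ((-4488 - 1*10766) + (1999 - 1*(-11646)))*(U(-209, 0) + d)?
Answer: 8545399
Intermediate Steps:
Y(N) = -35 - N
U(l, X) = 12 - 24*X (U(l, X) = 12 + 4*((3*(-2))*X) = 12 + 4*(-6*X) = 12 - 24*X)
d = -5323 (d = -5254 + (-35 - 1*34) = -5254 + (-35 - 34) = -5254 - 69 = -5323)
((-4488 - 1*10766) + (1999 - 1*(-11646)))*(U(-209, 0) + d) = ((-4488 - 1*10766) + (1999 - 1*(-11646)))*((12 - 24*0) - 5323) = ((-4488 - 10766) + (1999 + 11646))*((12 + 0) - 5323) = (-15254 + 13645)*(12 - 5323) = -1609*(-5311) = 8545399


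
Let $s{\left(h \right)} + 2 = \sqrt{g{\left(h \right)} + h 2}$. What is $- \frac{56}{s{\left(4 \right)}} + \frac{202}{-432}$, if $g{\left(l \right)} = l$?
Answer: $- \frac{3125}{216} - 14 \sqrt{3} \approx -38.716$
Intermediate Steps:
$s{\left(h \right)} = -2 + \sqrt{3} \sqrt{h}$ ($s{\left(h \right)} = -2 + \sqrt{h + h 2} = -2 + \sqrt{h + 2 h} = -2 + \sqrt{3 h} = -2 + \sqrt{3} \sqrt{h}$)
$- \frac{56}{s{\left(4 \right)}} + \frac{202}{-432} = - \frac{56}{-2 + \sqrt{3} \sqrt{4}} + \frac{202}{-432} = - \frac{56}{-2 + \sqrt{3} \cdot 2} + 202 \left(- \frac{1}{432}\right) = - \frac{56}{-2 + 2 \sqrt{3}} - \frac{101}{216} = - \frac{101}{216} - \frac{56}{-2 + 2 \sqrt{3}}$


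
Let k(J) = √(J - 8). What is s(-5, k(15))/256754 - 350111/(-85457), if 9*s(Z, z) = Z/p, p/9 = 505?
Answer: 735409721811157/179502810834618 ≈ 4.0969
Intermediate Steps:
p = 4545 (p = 9*505 = 4545)
k(J) = √(-8 + J)
s(Z, z) = Z/40905 (s(Z, z) = (Z/4545)/9 = Z/40905)
s(-5, k(15))/256754 - 350111/(-85457) = ((1/40905)*(-5))/256754 - 350111/(-85457) = -1/8181*1/256754 - 350111*(-1/85457) = -1/2100504474 + 350111/85457 = 735409721811157/179502810834618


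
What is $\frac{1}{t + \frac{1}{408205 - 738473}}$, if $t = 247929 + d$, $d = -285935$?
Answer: $- \frac{330268}{12552165609} \approx -2.6312 \cdot 10^{-5}$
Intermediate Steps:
$t = -38006$ ($t = 247929 - 285935 = -38006$)
$\frac{1}{t + \frac{1}{408205 - 738473}} = \frac{1}{-38006 + \frac{1}{408205 - 738473}} = \frac{1}{-38006 + \frac{1}{-330268}} = \frac{1}{-38006 - \frac{1}{330268}} = \frac{1}{- \frac{12552165609}{330268}} = - \frac{330268}{12552165609}$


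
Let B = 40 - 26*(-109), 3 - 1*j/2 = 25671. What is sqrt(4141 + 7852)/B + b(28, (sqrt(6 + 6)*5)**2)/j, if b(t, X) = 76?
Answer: -19/12834 + sqrt(11993)/2874 ≈ 0.036624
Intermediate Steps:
j = -51336 (j = 6 - 2*25671 = 6 - 51342 = -51336)
B = 2874 (B = 40 + 2834 = 2874)
sqrt(4141 + 7852)/B + b(28, (sqrt(6 + 6)*5)**2)/j = sqrt(4141 + 7852)/2874 + 76/(-51336) = sqrt(11993)*(1/2874) + 76*(-1/51336) = sqrt(11993)/2874 - 19/12834 = -19/12834 + sqrt(11993)/2874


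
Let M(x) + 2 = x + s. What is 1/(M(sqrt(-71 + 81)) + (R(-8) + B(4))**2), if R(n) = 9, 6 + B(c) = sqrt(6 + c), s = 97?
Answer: 57/6253 - 7*sqrt(10)/12506 ≈ 0.0073456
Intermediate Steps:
B(c) = -6 + sqrt(6 + c)
M(x) = 95 + x (M(x) = -2 + (x + 97) = -2 + (97 + x) = 95 + x)
1/(M(sqrt(-71 + 81)) + (R(-8) + B(4))**2) = 1/((95 + sqrt(-71 + 81)) + (9 + (-6 + sqrt(6 + 4)))**2) = 1/((95 + sqrt(10)) + (9 + (-6 + sqrt(10)))**2) = 1/((95 + sqrt(10)) + (3 + sqrt(10))**2) = 1/(95 + sqrt(10) + (3 + sqrt(10))**2)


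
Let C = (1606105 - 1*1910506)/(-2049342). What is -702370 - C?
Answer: -479798881647/683114 ≈ -7.0237e+5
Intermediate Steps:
C = 101467/683114 (C = (1606105 - 1910506)*(-1/2049342) = -304401*(-1/2049342) = 101467/683114 ≈ 0.14854)
-702370 - C = -702370 - 1*101467/683114 = -702370 - 101467/683114 = -479798881647/683114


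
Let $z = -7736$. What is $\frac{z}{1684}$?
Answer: $- \frac{1934}{421} \approx -4.5938$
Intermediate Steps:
$\frac{z}{1684} = - \frac{7736}{1684} = \left(-7736\right) \frac{1}{1684} = - \frac{1934}{421}$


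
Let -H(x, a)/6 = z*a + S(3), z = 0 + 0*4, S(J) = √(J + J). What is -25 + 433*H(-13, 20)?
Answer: -25 - 2598*√6 ≈ -6388.8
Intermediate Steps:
S(J) = √2*√J (S(J) = √(2*J) = √2*√J)
z = 0 (z = 0 + 0 = 0)
H(x, a) = -6*√6 (H(x, a) = -6*(0*a + √2*√3) = -6*(0 + √6) = -6*√6)
-25 + 433*H(-13, 20) = -25 + 433*(-6*√6) = -25 - 2598*√6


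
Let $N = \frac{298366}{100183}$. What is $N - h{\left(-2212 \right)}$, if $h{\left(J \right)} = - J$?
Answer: $- \frac{221306430}{100183} \approx -2209.0$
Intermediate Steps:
$N = \frac{298366}{100183}$ ($N = 298366 \cdot \frac{1}{100183} = \frac{298366}{100183} \approx 2.9782$)
$N - h{\left(-2212 \right)} = \frac{298366}{100183} - \left(-1\right) \left(-2212\right) = \frac{298366}{100183} - 2212 = - \frac{221306430}{100183}$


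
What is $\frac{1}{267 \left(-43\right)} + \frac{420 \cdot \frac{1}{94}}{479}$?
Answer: $\frac{2388497}{258471753} \approx 0.0092408$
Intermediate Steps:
$\frac{1}{267 \left(-43\right)} + \frac{420 \cdot \frac{1}{94}}{479} = \frac{1}{267} \left(- \frac{1}{43}\right) + 420 \cdot \frac{1}{94} \cdot \frac{1}{479} = - \frac{1}{11481} + \frac{210}{47} \cdot \frac{1}{479} = - \frac{1}{11481} + \frac{210}{22513} = \frac{2388497}{258471753}$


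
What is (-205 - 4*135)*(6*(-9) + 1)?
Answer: 39485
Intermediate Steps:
(-205 - 4*135)*(6*(-9) + 1) = (-205 - 540)*(-54 + 1) = -745*(-53) = 39485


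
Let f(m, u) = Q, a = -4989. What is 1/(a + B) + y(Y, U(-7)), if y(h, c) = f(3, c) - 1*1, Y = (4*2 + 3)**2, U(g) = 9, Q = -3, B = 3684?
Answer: -5221/1305 ≈ -4.0008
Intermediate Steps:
f(m, u) = -3
Y = 121 (Y = (8 + 3)**2 = 11**2 = 121)
y(h, c) = -4 (y(h, c) = -3 - 1*1 = -3 - 1 = -4)
1/(a + B) + y(Y, U(-7)) = 1/(-4989 + 3684) - 4 = 1/(-1305) - 4 = -1/1305 - 4 = -5221/1305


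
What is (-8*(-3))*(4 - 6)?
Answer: -48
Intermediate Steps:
(-8*(-3))*(4 - 6) = 24*(-2) = -48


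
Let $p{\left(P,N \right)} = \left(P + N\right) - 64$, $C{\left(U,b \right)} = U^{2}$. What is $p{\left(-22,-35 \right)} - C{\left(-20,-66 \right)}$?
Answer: $-521$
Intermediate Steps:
$p{\left(P,N \right)} = -64 + N + P$ ($p{\left(P,N \right)} = \left(N + P\right) - 64 = -64 + N + P$)
$p{\left(-22,-35 \right)} - C{\left(-20,-66 \right)} = \left(-64 - 35 - 22\right) - \left(-20\right)^{2} = -121 - 400 = -521$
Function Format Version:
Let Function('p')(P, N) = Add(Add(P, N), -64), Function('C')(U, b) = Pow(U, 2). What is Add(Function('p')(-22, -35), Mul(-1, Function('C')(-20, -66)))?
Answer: -521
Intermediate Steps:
Function('p')(P, N) = Add(-64, N, P) (Function('p')(P, N) = Add(Add(N, P), -64) = Add(-64, N, P))
Add(Function('p')(-22, -35), Mul(-1, Function('C')(-20, -66))) = Add(Add(-64, -35, -22), Mul(-1, Pow(-20, 2))) = Add(-121, Mul(-1, 400)) = Add(-121, -400) = -521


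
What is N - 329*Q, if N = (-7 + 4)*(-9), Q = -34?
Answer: 11213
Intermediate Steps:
N = 27 (N = -3*(-9) = 27)
N - 329*Q = 27 - 329*(-34) = 27 + 11186 = 11213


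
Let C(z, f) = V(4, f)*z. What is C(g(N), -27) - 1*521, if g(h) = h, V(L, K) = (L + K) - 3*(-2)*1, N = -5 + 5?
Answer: -521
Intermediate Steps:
N = 0
V(L, K) = 6 + K + L (V(L, K) = (K + L) + 6*1 = (K + L) + 6 = 6 + K + L)
C(z, f) = z*(10 + f) (C(z, f) = (6 + f + 4)*z = (10 + f)*z = z*(10 + f))
C(g(N), -27) - 1*521 = 0*(10 - 27) - 1*521 = 0*(-17) - 521 = 0 - 521 = -521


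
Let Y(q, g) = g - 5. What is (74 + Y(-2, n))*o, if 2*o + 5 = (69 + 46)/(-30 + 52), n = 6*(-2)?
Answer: 285/44 ≈ 6.4773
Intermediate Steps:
n = -12
Y(q, g) = -5 + g
o = 5/44 (o = -5/2 + ((69 + 46)/(-30 + 52))/2 = -5/2 + (115/22)/2 = -5/2 + (115*(1/22))/2 = -5/2 + (½)*(115/22) = -5/2 + 115/44 = 5/44 ≈ 0.11364)
(74 + Y(-2, n))*o = (74 + (-5 - 12))*(5/44) = (74 - 17)*(5/44) = 57*(5/44) = 285/44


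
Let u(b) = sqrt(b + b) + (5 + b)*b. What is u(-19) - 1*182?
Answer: 84 + I*sqrt(38) ≈ 84.0 + 6.1644*I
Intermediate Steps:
u(b) = b*(5 + b) + sqrt(2)*sqrt(b) (u(b) = sqrt(2*b) + b*(5 + b) = sqrt(2)*sqrt(b) + b*(5 + b) = b*(5 + b) + sqrt(2)*sqrt(b))
u(-19) - 1*182 = ((-19)**2 + 5*(-19) + sqrt(2)*sqrt(-19)) - 1*182 = (361 - 95 + sqrt(2)*(I*sqrt(19))) - 182 = (361 - 95 + I*sqrt(38)) - 182 = (266 + I*sqrt(38)) - 182 = 84 + I*sqrt(38)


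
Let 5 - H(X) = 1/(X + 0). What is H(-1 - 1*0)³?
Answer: 216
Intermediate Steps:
H(X) = 5 - 1/X (H(X) = 5 - 1/(X + 0) = 5 - 1/X)
H(-1 - 1*0)³ = (5 - 1/(-1 - 1*0))³ = (5 - 1/(-1 + 0))³ = (5 - 1/(-1))³ = (5 - 1*(-1))³ = (5 + 1)³ = 6³ = 216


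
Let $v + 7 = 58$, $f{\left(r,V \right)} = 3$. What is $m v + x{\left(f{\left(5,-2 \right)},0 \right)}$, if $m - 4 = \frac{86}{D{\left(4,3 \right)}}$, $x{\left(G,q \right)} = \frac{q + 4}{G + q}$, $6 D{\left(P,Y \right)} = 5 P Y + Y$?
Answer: $\frac{13084}{21} \approx 623.05$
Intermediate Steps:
$D{\left(P,Y \right)} = \frac{Y}{6} + \frac{5 P Y}{6}$ ($D{\left(P,Y \right)} = \frac{5 P Y + Y}{6} = \frac{Y + 5 P Y}{6} = \frac{Y}{6} + \frac{5 P Y}{6}$)
$x{\left(G,q \right)} = \frac{4 + q}{G + q}$
$v = 51$ ($v = -7 + 58 = 51$)
$m = \frac{256}{21}$ ($m = 4 + \frac{86}{\frac{1}{6} \cdot 3 \left(1 + 5 \cdot 4\right)} = 4 + \frac{86}{\frac{1}{6} \cdot 3 \left(1 + 20\right)} = 4 + \frac{86}{\frac{1}{6} \cdot 3 \cdot 21} = 4 + \frac{86}{\frac{21}{2}} = 4 + 86 \cdot \frac{2}{21} = 4 + \frac{172}{21} = \frac{256}{21} \approx 12.19$)
$m v + x{\left(f{\left(5,-2 \right)},0 \right)} = \frac{256}{21} \cdot 51 + \frac{4 + 0}{3 + 0} = \frac{4352}{7} + \frac{1}{3} \cdot 4 = \frac{4352}{7} + \frac{4}{3} = \frac{13084}{21}$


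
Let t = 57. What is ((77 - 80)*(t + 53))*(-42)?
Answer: 13860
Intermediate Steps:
((77 - 80)*(t + 53))*(-42) = ((77 - 80)*(57 + 53))*(-42) = -3*110*(-42) = -330*(-42) = 13860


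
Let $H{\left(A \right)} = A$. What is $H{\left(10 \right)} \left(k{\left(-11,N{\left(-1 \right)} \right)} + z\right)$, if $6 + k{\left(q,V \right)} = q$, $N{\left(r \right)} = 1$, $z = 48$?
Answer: $310$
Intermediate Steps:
$k{\left(q,V \right)} = -6 + q$
$H{\left(10 \right)} \left(k{\left(-11,N{\left(-1 \right)} \right)} + z\right) = 10 \left(\left(-6 - 11\right) + 48\right) = 10 \left(-17 + 48\right) = 10 \cdot 31 = 310$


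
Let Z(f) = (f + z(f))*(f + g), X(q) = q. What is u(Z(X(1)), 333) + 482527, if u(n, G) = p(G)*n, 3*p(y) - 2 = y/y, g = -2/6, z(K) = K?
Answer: 1447585/3 ≈ 4.8253e+5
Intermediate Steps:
g = -⅓ (g = -2*⅙ = -⅓ ≈ -0.33333)
Z(f) = 2*f*(-⅓ + f) (Z(f) = (f + f)*(f - ⅓) = (2*f)*(-⅓ + f) = 2*f*(-⅓ + f))
p(y) = 1 (p(y) = ⅔ + (y/y)/3 = ⅔ + (⅓)*1 = ⅔ + ⅓ = 1)
u(n, G) = n (u(n, G) = 1*n = n)
u(Z(X(1)), 333) + 482527 = (⅔)*1*(-1 + 3*1) + 482527 = (⅔)*1*(-1 + 3) + 482527 = (⅔)*1*2 + 482527 = 4/3 + 482527 = 1447585/3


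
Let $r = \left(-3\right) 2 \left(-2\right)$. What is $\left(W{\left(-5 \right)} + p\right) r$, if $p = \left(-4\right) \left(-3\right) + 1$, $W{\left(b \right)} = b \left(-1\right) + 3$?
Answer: $252$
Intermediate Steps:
$W{\left(b \right)} = 3 - b$ ($W{\left(b \right)} = - b + 3 = 3 - b$)
$p = 13$ ($p = 12 + 1 = 13$)
$r = 12$ ($r = \left(-6\right) \left(-2\right) = 12$)
$\left(W{\left(-5 \right)} + p\right) r = \left(\left(3 - -5\right) + 13\right) 12 = \left(\left(3 + 5\right) + 13\right) 12 = \left(8 + 13\right) 12 = 21 \cdot 12 = 252$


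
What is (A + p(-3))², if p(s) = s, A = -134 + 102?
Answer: 1225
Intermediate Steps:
A = -32
(A + p(-3))² = (-32 - 3)² = (-35)² = 1225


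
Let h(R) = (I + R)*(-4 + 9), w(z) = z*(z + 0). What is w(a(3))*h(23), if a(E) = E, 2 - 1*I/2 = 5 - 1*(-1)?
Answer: 675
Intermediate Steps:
I = -8 (I = 4 - 2*(5 - 1*(-1)) = 4 - 2*(5 + 1) = 4 - 2*6 = 4 - 12 = -8)
w(z) = z**2 (w(z) = z*z = z**2)
h(R) = -40 + 5*R (h(R) = (-8 + R)*(-4 + 9) = (-8 + R)*5 = -40 + 5*R)
w(a(3))*h(23) = 3**2*(-40 + 5*23) = 9*(-40 + 115) = 9*75 = 675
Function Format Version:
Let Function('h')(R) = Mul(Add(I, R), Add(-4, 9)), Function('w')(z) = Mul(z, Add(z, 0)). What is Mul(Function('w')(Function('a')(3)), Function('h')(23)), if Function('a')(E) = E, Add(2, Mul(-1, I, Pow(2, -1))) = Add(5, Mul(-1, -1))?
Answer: 675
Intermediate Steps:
I = -8 (I = Add(4, Mul(-2, Add(5, Mul(-1, -1)))) = Add(4, Mul(-2, Add(5, 1))) = Add(4, Mul(-2, 6)) = Add(4, -12) = -8)
Function('w')(z) = Pow(z, 2) (Function('w')(z) = Mul(z, z) = Pow(z, 2))
Function('h')(R) = Add(-40, Mul(5, R)) (Function('h')(R) = Mul(Add(-8, R), Add(-4, 9)) = Mul(Add(-8, R), 5) = Add(-40, Mul(5, R)))
Mul(Function('w')(Function('a')(3)), Function('h')(23)) = Mul(Pow(3, 2), Add(-40, Mul(5, 23))) = Mul(9, Add(-40, 115)) = Mul(9, 75) = 675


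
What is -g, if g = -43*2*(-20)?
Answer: -1720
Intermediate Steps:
g = 1720 (g = -86*(-20) = 1720)
-g = -1*1720 = -1720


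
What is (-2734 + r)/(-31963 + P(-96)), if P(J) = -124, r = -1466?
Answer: 4200/32087 ≈ 0.13089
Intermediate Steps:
(-2734 + r)/(-31963 + P(-96)) = (-2734 - 1466)/(-31963 - 124) = -4200/(-32087) = -4200*(-1/32087) = 4200/32087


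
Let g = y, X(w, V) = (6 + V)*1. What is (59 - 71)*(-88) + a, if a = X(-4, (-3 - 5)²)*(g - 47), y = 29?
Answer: -204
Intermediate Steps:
X(w, V) = 6 + V
g = 29
a = -1260 (a = (6 + (-3 - 5)²)*(29 - 47) = (6 + (-8)²)*(-18) = (6 + 64)*(-18) = 70*(-18) = -1260)
(59 - 71)*(-88) + a = (59 - 71)*(-88) - 1260 = -12*(-88) - 1260 = 1056 - 1260 = -204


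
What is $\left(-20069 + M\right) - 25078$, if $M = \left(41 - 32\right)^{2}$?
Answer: $-45066$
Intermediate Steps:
$M = 81$ ($M = 9^{2} = 81$)
$\left(-20069 + M\right) - 25078 = \left(-20069 + 81\right) - 25078 = -19988 - 25078 = -45066$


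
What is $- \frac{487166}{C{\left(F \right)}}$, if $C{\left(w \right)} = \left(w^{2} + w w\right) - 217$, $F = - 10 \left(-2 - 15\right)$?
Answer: $- \frac{487166}{57583} \approx -8.4602$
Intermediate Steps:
$F = 170$ ($F = \left(-10\right) \left(-17\right) = 170$)
$C{\left(w \right)} = -217 + 2 w^{2}$ ($C{\left(w \right)} = \left(w^{2} + w^{2}\right) - 217 = 2 w^{2} - 217 = -217 + 2 w^{2}$)
$- \frac{487166}{C{\left(F \right)}} = - \frac{487166}{-217 + 2 \cdot 170^{2}} = - \frac{487166}{-217 + 2 \cdot 28900} = - \frac{487166}{-217 + 57800} = - \frac{487166}{57583}$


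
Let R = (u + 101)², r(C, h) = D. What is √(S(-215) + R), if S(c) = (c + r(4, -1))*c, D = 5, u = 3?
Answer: √55966 ≈ 236.57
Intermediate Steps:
r(C, h) = 5
S(c) = c*(5 + c) (S(c) = (c + 5)*c = (5 + c)*c = c*(5 + c))
R = 10816 (R = (3 + 101)² = 104² = 10816)
√(S(-215) + R) = √(-215*(5 - 215) + 10816) = √(-215*(-210) + 10816) = √(45150 + 10816) = √55966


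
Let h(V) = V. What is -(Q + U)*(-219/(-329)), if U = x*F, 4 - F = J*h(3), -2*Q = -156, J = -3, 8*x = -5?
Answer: -122421/2632 ≈ -46.513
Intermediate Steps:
x = -5/8 (x = (1/8)*(-5) = -5/8 ≈ -0.62500)
Q = 78 (Q = -1/2*(-156) = 78)
F = 13 (F = 4 - (-3)*3 = 4 - 1*(-9) = 4 + 9 = 13)
U = -65/8 (U = -5/8*13 = -65/8 ≈ -8.1250)
-(Q + U)*(-219/(-329)) = -(78 - 65/8)*(-219/(-329)) = -559*(-219*(-1/329))/8 = -559*219/(8*329) = -1*122421/2632 = -122421/2632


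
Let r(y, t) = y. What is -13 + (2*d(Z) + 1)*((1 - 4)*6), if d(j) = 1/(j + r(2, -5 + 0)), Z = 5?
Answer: -253/7 ≈ -36.143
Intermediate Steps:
d(j) = 1/(2 + j) (d(j) = 1/(j + 2) = 1/(2 + j))
-13 + (2*d(Z) + 1)*((1 - 4)*6) = -13 + (2/(2 + 5) + 1)*((1 - 4)*6) = -13 + (2/7 + 1)*(-3*6) = -13 + (2*(⅐) + 1)*(-18) = -13 + (2/7 + 1)*(-18) = -13 + (9/7)*(-18) = -13 - 162/7 = -253/7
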